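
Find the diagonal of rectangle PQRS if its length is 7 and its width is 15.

Using the Pythagorean theorem:
d² = 7² + 15² = 49 + 225 = 274
d = sqrt(274)

sqrt(274)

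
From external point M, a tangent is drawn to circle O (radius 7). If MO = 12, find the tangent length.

The tangent, radius, and line from the external point to the center form a right triangle.
The right angle is where the tangent meets the radius.
By the Pythagorean theorem: tangent² + 7² = 12²
tangent² = 144 - 49 = 95
tangent = sqrt(95)

sqrt(95)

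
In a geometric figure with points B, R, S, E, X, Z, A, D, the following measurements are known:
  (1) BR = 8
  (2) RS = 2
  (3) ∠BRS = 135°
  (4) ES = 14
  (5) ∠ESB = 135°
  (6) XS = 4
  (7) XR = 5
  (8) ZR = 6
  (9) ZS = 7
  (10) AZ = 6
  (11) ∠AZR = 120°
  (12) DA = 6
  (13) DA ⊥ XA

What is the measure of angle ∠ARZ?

Step 1: By the law of cosines on triangle RZA: RA² = 6² + 6² − 2·6·6·cos(120°) = 108, so RA = 6·√3.
Step 2: By the inverse law of cosines on triangle ARZ: cos(∠ARZ) = ((6·√3)² + 6² − 6²) / (2·6·√3·6) = 108/124.71 = 0.866, so ∠ARZ = 30°.

Therefore, the measure of angle ∠ARZ = 30°.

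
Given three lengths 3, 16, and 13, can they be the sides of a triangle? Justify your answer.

The longest side is 16. The other two sides sum to 3 + 13 = 16.
Since 16 ≤ 16, the two shorter sides cannot reach around to close the triangle.

No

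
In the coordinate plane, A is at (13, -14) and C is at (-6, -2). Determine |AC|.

d = sqrt((-19)^2 + (12)^2) = sqrt(505)

sqrt(505)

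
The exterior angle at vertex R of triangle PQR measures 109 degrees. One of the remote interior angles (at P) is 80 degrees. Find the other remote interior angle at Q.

By the exterior angle theorem: exterior angle = sum of remote interior angles.
109 = 80 + angle Q
angle Q = 109 - 80 = 29 degrees

29 degrees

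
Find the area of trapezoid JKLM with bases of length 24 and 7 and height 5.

Area = (24 + 7) * 5 / 2 = 155 / 2 = 155/2

155/2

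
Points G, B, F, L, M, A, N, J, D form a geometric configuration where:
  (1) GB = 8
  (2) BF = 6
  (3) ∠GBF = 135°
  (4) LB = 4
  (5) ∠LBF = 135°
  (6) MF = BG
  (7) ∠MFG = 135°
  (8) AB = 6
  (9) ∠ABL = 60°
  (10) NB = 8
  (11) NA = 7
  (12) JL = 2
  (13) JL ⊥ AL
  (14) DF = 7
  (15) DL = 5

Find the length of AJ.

Step 1: By the law of cosines on triangle LBA: LA² = 4² + 6² − 2·4·6·cos(60°) = 28, so LA = 2·√7.
Step 2: By the law of cosines on triangle ALJ: AJ² = (2·√7)² + 2² − 2·2·√7·2·cos(90°) = 32, so AJ = 4·√2.

Therefore, the length of AJ = 4·√2.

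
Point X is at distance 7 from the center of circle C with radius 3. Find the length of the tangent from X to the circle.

tangent = √(d² - r²) = √(7² - 3²) = √(49 - 9) = √40 = 2*sqrt(10)

2*sqrt(10)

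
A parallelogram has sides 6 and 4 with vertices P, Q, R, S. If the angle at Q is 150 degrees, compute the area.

Area = 6 * 4 * sin(150°) = 24 * 1/2 = 12

12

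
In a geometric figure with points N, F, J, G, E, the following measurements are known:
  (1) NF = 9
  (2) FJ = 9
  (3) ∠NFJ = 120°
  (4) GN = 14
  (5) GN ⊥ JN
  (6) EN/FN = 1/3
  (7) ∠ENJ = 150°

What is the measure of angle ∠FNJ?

Step 1: By the law of cosines on triangle NFJ: NJ² = 9² + 9² − 2·9·9·cos(120°) = 243, so NJ = 9·√3.
Step 2: By the inverse law of cosines on triangle FNJ: cos(∠FNJ) = (9² + (9·√3)² − 9²) / (2·9·9·√3) = 243/280.59 = 0.866, so ∠FNJ = 30°.

Therefore, the measure of angle ∠FNJ = 30°.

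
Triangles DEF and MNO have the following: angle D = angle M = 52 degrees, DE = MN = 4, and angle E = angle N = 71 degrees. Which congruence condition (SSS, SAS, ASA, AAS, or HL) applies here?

The given information matches ASA: Two pairs of corresponding angles and the included side are equal (Angle-Side-Angle).

ASA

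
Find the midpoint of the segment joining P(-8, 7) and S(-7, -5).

M = ((x₁ + x₂)/2, (y₁ + y₂)/2)
= ((-8 + -7)/2, (7 + -5)/2)
= (-15/2, 2/2) = (-15/2, 1)

(-15/2, 1)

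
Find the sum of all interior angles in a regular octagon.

The sum of interior angles of an n-sided polygon is (n - 2) * 180.
For n = 8: (8 - 2) * 180 = 6 * 180 = 1080 degrees.

1080 degrees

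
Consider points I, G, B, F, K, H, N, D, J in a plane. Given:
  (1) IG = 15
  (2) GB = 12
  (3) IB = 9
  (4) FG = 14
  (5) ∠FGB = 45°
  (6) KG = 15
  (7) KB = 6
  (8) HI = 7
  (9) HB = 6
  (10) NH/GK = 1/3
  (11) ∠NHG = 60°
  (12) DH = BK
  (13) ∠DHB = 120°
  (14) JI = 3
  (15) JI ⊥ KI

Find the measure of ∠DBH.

From the given relations: DH = BK = 6.
Step 1: By the law of cosines on triangle BHD: BD² = 6² + 6² − 2·6·6·cos(120°) = 108, so BD = 6·√3.
Step 2: By the inverse law of cosines on triangle DBH: cos(∠DBH) = ((6·√3)² + 6² − 6²) / (2·6·√3·6) = 108/124.71 = 0.866, so ∠DBH = 30°.

Therefore, the measure of angle ∠DBH = 30°.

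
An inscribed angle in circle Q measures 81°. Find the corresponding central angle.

The inscribed angle theorem states that a central angle is always twice any inscribed angle that subtends the same arc.
Since the inscribed angle is 81°, the central angle = 2 × 81° = 162°.

162°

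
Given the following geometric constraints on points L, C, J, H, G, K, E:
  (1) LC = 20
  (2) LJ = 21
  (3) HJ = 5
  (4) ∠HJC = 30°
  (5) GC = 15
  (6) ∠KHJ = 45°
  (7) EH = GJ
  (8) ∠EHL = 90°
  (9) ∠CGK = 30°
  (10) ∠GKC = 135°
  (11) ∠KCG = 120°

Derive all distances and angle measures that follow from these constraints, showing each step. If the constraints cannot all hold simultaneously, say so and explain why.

These constraints are not satisfiable: (9), (10) and (11) are the three interior angles of triangle CGK, which must sum to 180°, but 30° + 135° + 120° = 285°. No planar figure meets all of them, so nothing further can be derived.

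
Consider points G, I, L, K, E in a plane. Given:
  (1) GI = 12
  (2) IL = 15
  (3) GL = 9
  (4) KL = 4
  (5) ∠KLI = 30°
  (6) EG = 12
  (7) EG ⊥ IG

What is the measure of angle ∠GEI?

Step 1: By the law of cosines on triangle EGI: EI² = 12² + 12² − 2·12·12·cos(90°) = 288, so EI = 12·√2.
Step 2: By the inverse law of cosines on triangle GEI: cos(∠GEI) = (12² + (12·√2)² − 12²) / (2·12·12·√2) = 288/407.29 = 0.7071, so ∠GEI = 45°.

Therefore, the measure of angle ∠GEI = 45°.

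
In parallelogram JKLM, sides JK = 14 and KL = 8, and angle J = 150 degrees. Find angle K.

Opposite sides of a parallelogram are parallel, so consecutive angles form co-interior angles on a transversal.
Co-interior angles sum to 180°, giving angle K = 180 - 150 = 30 degrees.

30 degrees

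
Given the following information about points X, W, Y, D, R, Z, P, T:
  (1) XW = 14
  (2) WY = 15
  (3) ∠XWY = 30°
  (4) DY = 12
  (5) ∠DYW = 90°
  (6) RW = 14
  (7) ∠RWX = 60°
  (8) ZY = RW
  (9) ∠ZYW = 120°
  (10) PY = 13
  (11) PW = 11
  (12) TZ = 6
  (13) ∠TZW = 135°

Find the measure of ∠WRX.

Step 1: By the law of cosines on triangle RWX: RX² = 14² + 14² − 2·14·14·cos(60°) = 196, so RX = 14.
Step 2: By the inverse law of cosines on triangle WRX: cos(∠WRX) = (14² + 14² − 14²) / (2·14·14) = 196/392 = 0.5, so ∠WRX = 60°.

Therefore, the measure of angle ∠WRX = 60°.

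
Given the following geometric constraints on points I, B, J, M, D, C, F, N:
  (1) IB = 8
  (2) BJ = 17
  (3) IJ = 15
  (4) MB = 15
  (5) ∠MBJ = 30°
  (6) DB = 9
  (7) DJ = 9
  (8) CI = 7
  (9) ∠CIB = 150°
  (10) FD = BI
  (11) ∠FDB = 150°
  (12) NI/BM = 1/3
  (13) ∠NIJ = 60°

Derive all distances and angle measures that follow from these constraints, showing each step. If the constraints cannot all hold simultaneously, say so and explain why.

The constraints are consistent.

From the given relations:
  FD = BI = 8
  NI = 1/3·BM = 1/3·15 = 5

Step 1: From BI = 8, IC = 7, and ∠BIC = 150°, by the law of cosines:
  BC² = BI² + IC² - 2·BI·IC·cos(150°) = 64 + 49 + 96.99 = 210
  BC ≈ 14.49

Step 2: From BD = 9, DF = 8, and ∠BDF = 150°, by the law of cosines:
  BF² = BD² + DF² - 2·BD·DF·cos(150°) = 81 + 64 + 124.7 = 269.7
  BF ≈ 16.42

Step 3: From JB = 17, BM = 15, and ∠JBM = 30°, by the law of cosines:
  JM² = JB² + BM² - 2·JB·BM·cos(30°) = 289 + 225 - 441.7 = 72.33
  JM ≈ 8.5

Step 4: From JI = 15, IN = 5, and ∠JIN = 60°, by the law of cosines:
  JN² = JI² + IN² - 2·JI·IN·cos(60°) = 225 + 25 - 75 = 175
  JN = 5·√7

Step 5: From IB = 8, IJ = 15, BJ = 17, by the inverse law of cosines:
  cos(∠BIJ) = (IB² + IJ² - BJ²) / (2·IB·IJ)
  ∠BIJ = 90°

Step 6: From BD = 9, BJ = 17, DJ = 9, by the inverse law of cosines:
  cos(∠DBJ) = (BD² + BJ² - DJ²) / (2·BD·BJ)
  ∠DBJ = 19.19°

Step 7: From BI = 8, BJ = 17, IJ = 15, by the inverse law of cosines:
  cos(∠IBJ) = (BI² + BJ² - IJ²) / (2·BI·BJ)
  ∠IBJ = 61.93°

Step 8: From JB = 17, JD = 9, BD = 9, by the inverse law of cosines:
  cos(∠BJD) = (JB² + JD² - BD²) / (2·JB·JD)
  ∠BJD = 19.19°

Step 9: From JB = 17, JI = 15, BI = 8, by the inverse law of cosines:
  cos(∠BJI) = (JB² + JI² - BI²) / (2·JB·JI)
  ∠BJI = 28.07°

Step 10: From DB = 9, DJ = 9, BJ = 17, by the inverse law of cosines:
  cos(∠BDJ) = (DB² + DJ² - BJ²) / (2·DB·DJ)
  ∠BDJ = 141.62°

Step 11: From BC = 14.49, BI = 8, CI = 7, by the inverse law of cosines:
  cos(∠CBI) = (BC² + BI² - CI²) / (2·BC·BI)
  ∠CBI = 13.98°

Step 12: From BD = 9, BF = 16.42, DF = 8, by the inverse law of cosines:
  cos(∠DBF) = (BD² + BF² - DF²) / (2·BD·BF)
  ∠DBF = 14.1°

Step 13: From JB = 17, JM = 8.5, BM = 15, by the inverse law of cosines:
  cos(∠BJM) = (JB² + JM² - BM²) / (2·JB·JM)
  ∠BJM = 61.87°

Step 14: From JI = 15, JN = 5·√7, IN = 5, by the inverse law of cosines:
  cos(∠IJN) = (JI² + JN² - IN²) / (2·JI·JN)
  ∠IJN = 19.11°

Step 15: From MB = 15, MJ = 8.5, BJ = 17, by the inverse law of cosines:
  cos(∠BMJ) = (MB² + MJ² - BJ²) / (2·MB·MJ)
  ∠BMJ = 88.13°

Step 16: From CB = 14.49, CI = 7, BI = 8, by the inverse law of cosines:
  cos(∠BCI) = (CB² + CI² - BI²) / (2·CB·CI)
  ∠BCI = 16.02°

Step 17: From FB = 16.42, FD = 8, BD = 9, by the inverse law of cosines:
  cos(∠BFD) = (FB² + FD² - BD²) / (2·FB·FD)
  ∠BFD = 15.9°

Step 18: From NI = 5, NJ = 5·√7, IJ = 15, by the inverse law of cosines:
  cos(∠INJ) = (NI² + NJ² - IJ²) / (2·NI·NJ)
  ∠INJ = 100.89°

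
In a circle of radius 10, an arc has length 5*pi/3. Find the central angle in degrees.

Arc length L = 2πr × θ/360, so θ = 360L / (2πr).
θ = 360 × 5*pi/3 / (2π × 10)
θ = 30°
θ = 30°

30°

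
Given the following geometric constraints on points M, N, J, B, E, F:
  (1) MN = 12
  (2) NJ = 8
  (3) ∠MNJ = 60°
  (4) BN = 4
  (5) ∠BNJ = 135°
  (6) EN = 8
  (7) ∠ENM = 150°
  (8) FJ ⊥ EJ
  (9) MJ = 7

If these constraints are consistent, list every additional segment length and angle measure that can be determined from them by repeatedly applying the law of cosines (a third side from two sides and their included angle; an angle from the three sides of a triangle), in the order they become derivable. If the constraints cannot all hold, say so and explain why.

These constraints are not satisfiable: (1), (2) and (3) already determine MJ: by the law of cosines MJ² = 12² + 8² − 2·12·8·cos(60°) = 112, so MJ = 4·√7, which contradicts (9) MJ = 7. No planar figure meets all of them, so nothing further can be derived.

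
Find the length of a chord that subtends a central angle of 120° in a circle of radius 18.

Drop a perpendicular from the center to the chord, bisecting both the chord and the central angle.
Each half-chord = r sin(θ/2) = 18 sin(60°).
The full chord = 2 × 18 × sin(60°) = 18*sqrt(3).

18*sqrt(3)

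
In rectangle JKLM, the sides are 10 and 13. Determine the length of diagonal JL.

d = sqrt(10^2 + 13^2) = sqrt(269)

sqrt(269)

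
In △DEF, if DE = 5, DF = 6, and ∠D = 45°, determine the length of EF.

Law of cosines: EF^2 = 5^2 + 6^2 - 2(5)(6)cos(45°) = 61 - 30*sqrt(2), so EF = sqrt(61 - 30*sqrt(2)).

sqrt(61 - 30*sqrt(2))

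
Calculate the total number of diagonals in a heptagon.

Total line segments between 7 vertices = C(7,2) = 21.
Subtract the 7 sides: 21 - 7 = 14 diagonals.

14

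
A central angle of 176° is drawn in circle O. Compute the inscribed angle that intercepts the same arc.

By the inscribed angle theorem, the inscribed angle is half the central angle.
Inscribed angle = 176° / 2 = 88°

88°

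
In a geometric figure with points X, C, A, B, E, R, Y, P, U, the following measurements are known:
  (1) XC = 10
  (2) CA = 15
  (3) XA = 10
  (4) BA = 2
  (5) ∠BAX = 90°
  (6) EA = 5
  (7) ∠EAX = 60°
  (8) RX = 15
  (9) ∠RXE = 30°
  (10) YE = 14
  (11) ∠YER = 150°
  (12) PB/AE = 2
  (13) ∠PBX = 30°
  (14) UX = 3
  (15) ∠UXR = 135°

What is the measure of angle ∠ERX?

Step 1: By the law of cosines on triangle EAX: EX² = 5² + 10² − 2·5·10·cos(60°) = 75, so EX = 5·√3.
Step 2: By the law of cosines on triangle RXE: RE² = 15² + (5·√3)² − 2·15·5·√3·cos(30°) = 75, so RE = 5·√3.
Step 3: By the inverse law of cosines on triangle ERX: cos(∠ERX) = ((5·√3)² + 15² − (5·√3)²) / (2·5·√3·15) = 225/259.81 = 0.866, so ∠ERX = 30°.

Therefore, the measure of angle ∠ERX = 30°.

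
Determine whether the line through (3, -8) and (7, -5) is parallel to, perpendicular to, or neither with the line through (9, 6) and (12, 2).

Slope of line 1: m1 = (-5 - -8)/(7 - 3) = 3/4 = 3/4
Slope of line 2: m2 = (2 - 6)/(12 - 9) = -4/3 = -4/3
m1 * m2 = (3/4) * (-4/3) = -1 = -1, so the lines are perpendicular.

Perpendicular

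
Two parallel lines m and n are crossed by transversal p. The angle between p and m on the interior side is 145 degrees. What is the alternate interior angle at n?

Alternate interior angles lie on opposite sides of the transversal, between the parallel lines.
By the alternate interior angle theorem, they are equal: 145 degrees.

145 degrees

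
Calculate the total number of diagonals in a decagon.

Total line segments between 10 vertices = C(10,2) = 45.
Subtract the 10 sides: 45 - 10 = 35 diagonals.

35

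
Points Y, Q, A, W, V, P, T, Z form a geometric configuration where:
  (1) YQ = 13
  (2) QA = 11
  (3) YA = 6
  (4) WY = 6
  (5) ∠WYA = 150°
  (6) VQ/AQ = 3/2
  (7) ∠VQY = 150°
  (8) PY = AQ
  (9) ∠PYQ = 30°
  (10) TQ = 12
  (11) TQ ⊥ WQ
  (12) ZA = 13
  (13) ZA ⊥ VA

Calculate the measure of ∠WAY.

Step 1: By the law of cosines on triangle AYW: AW² = 6² + 6² − 2·6·6·cos(150°) = 134.35, so AW ≈ 11.59.
Step 2: By the inverse law of cosines on triangle WAY: cos(∠WAY) = (11.59² + 6² − 6²) / (2·11.59·6) = 134.35/139.09 = 0.9659, so ∠WAY = 15°.

Therefore, the measure of angle ∠WAY = 15°.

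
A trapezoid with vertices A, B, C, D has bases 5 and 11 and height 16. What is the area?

A trapezoid's area equals the midsegment times the height.
The midsegment is (5 + 11) / 2 = 8.
Area = 8 * 16 = 128.

128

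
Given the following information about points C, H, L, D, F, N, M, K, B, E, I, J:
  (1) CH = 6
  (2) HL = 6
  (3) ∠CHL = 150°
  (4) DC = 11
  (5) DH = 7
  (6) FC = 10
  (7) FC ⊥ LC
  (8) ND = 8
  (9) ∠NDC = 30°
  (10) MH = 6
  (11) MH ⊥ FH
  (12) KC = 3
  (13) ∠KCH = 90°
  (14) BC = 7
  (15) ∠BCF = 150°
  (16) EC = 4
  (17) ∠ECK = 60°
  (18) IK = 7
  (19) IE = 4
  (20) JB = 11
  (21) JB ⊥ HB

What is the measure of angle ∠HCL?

Step 1: By the law of cosines on triangle CHL: CL² = 6² + 6² − 2·6·6·cos(150°) = 134.35, so CL ≈ 11.59.
Step 2: By the inverse law of cosines on triangle HCL: cos(∠HCL) = (6² + 11.59² − 6²) / (2·6·11.59) = 134.35/139.09 = 0.9659, so ∠HCL = 15°.

Therefore, the measure of angle ∠HCL = 15°.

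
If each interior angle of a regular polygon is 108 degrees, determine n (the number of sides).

The exterior angle is the supplement of the interior angle: 180 - 108 = 72 degrees.
Since the exterior angles of any convex polygon sum to 360 degrees, the number of sides is 360 / 72 = 5.

5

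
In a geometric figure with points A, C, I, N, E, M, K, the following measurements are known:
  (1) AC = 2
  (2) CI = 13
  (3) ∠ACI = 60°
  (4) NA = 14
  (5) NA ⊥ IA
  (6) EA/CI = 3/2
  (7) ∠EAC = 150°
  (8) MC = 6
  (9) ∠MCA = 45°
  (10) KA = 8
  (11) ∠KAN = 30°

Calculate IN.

Step 1: By the law of cosines on triangle ICA: IA² = 13² + 2² − 2·13·2·cos(60°) = 147, so IA = 7·√3.
Step 2: By the law of cosines on triangle IAN: IN² = (7·√3)² + 14² − 2·7·√3·14·cos(90°) = 343, so IN = 7·√7.

Therefore, the length of IN = 7·√7.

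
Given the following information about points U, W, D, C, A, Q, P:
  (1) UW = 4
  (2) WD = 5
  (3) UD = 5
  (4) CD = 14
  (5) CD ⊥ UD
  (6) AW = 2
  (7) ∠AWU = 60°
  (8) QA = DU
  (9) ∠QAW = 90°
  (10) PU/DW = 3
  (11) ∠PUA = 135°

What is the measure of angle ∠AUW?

Step 1: By the law of cosines on triangle UWA: UA² = 4² + 2² − 2·4·2·cos(60°) = 12, so UA = 2·√3.
Step 2: By the inverse law of cosines on triangle AUW: cos(∠AUW) = ((2·√3)² + 4² − 2²) / (2·2·√3·4) = 24/27.71 = 0.866, so ∠AUW = 30°.

Therefore, the measure of angle ∠AUW = 30°.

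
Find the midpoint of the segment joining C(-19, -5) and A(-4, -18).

The midpoint is the average of the coordinates:
x: (-19 + -4)/2 = -23/2
y: (-5 + -18)/2 = -23/2
Midpoint = (-23/2, -23/2)

(-23/2, -23/2)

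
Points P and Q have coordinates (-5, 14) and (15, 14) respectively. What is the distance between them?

d = sqrt((15 - -5)^2 + (14 - 14)^2)
d = sqrt(20^2 + 0^2)
d = sqrt(400 + 0)
d = sqrt(400) = 20

20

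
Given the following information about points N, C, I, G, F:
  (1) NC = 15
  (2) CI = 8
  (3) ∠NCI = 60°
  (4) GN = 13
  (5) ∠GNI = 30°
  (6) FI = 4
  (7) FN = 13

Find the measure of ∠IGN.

Step 1: By the law of cosines on triangle NCI: NI² = 15² + 8² − 2·15·8·cos(60°) = 169, so NI = 13.
Step 2: By the law of cosines on triangle GNI: GI² = 13² + 13² − 2·13·13·cos(30°) = 45.28, so GI ≈ 6.73.
Step 3: By the inverse law of cosines on triangle IGN: cos(∠IGN) = (6.73² + 13² − 13²) / (2·6.73·13) = 45.28/174.96 = 0.2588, so ∠IGN = 75°.

Therefore, the measure of angle ∠IGN = 75°.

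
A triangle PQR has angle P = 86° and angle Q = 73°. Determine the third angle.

angle R = 180 - 86 - 73 = 21 degrees.

21 degrees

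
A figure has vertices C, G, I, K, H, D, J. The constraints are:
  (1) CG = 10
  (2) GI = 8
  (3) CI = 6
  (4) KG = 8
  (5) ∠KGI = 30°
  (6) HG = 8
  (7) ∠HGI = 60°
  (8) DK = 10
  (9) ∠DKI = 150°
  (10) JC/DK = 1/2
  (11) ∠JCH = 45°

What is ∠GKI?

Step 1: By the law of cosines on triangle KGI: KI² = 8² + 8² − 2·8·8·cos(30°) = 17.15, so KI ≈ 4.14.
Step 2: By the inverse law of cosines on triangle GKI: cos(∠GKI) = (8² + 4.14² − 8²) / (2·8·4.14) = 17.15/66.26 = 0.2588, so ∠GKI = 75°.

Therefore, the measure of angle ∠GKI = 75°.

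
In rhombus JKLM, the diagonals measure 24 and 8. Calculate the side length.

The diagonals of a rhombus bisect each other at right angles.
Half-diagonals: 24/2 = 12 and 8/2 = 4
side = sqrt(12^2 + 4^2)
side = sqrt(144 + 16)
side = sqrt(160) = 4*sqrt(10)

4*sqrt(10)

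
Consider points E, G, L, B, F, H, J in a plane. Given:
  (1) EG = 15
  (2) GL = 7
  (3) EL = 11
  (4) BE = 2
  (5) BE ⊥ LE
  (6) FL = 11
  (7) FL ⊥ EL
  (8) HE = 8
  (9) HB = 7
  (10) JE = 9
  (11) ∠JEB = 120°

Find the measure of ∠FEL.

Step 1: By the law of cosines on triangle ELF: EF² = 11² + 11² − 2·11·11·cos(90°) = 242, so EF = 11·√2.
Step 2: By the inverse law of cosines on triangle FEL: cos(∠FEL) = ((11·√2)² + 11² − 11²) / (2·11·√2·11) = 242/342.24 = 0.7071, so ∠FEL = 45°.

Therefore, the measure of angle ∠FEL = 45°.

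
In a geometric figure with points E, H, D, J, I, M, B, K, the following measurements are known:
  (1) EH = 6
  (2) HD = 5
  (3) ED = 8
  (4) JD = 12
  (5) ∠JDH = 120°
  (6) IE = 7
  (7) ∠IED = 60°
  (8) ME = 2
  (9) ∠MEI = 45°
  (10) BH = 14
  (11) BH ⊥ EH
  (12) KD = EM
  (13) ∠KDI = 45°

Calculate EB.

Step 1: By the law of cosines on triangle EHB: EB² = 6² + 14² − 2·6·14·cos(90°) = 232, so EB = 2·√58.

Therefore, the length of EB = 2·√58.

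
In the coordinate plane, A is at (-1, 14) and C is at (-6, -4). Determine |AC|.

d = sqrt((-5)^2 + (-18)^2) = sqrt(349)

sqrt(349)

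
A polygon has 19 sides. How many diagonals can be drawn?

Total line segments between 19 vertices = C(19,2) = 171.
Subtract the 19 sides: 171 - 19 = 152 diagonals.

152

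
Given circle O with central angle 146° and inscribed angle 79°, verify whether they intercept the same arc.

By the inscribed angle theorem, the inscribed angle for a central angle of 146° should be 146° / 2 = 73°.
The given inscribed angle is 79°, which does not equal 73°.
Therefore, no, they do not correspond to the same arc.

No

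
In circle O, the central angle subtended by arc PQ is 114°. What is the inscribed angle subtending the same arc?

An inscribed angle intercepts an arc from a point on the circle, while the central angle intercepts the same arc from the center.
The inscribed angle is always half the central angle: 114° / 2 = 57°.

57°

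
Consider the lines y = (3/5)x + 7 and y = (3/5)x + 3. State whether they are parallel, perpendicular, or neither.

Slope of line 1: m1 = 3/5
Slope of line 2: m2 = 3/5
m1 = m2, so the lines are parallel.

Parallel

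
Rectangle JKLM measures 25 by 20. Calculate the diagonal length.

d = sqrt(25^2 + 20^2) = sqrt(1025) = 5*sqrt(41)

5*sqrt(41)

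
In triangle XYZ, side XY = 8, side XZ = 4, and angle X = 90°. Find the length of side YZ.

By the law of cosines: YZ^2 = XY^2 + XZ^2 - 2*XY*XZ*cos(X)
YZ^2 = 8^2 + 4^2 - 2*8*4*cos(90°)
YZ^2 = 64 + 16 - 64*(0)
YZ^2 = 80
YZ = 4*sqrt(5)

4*sqrt(5)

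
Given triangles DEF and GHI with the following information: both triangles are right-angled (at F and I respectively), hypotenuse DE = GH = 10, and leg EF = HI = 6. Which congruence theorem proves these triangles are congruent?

The given information provides:
both triangles are right-angled (at F and I respectively), hypotenuse DE = GH = 10, and leg EF = HI = 6
This matches the HL congruence theorem.
The hypotenuse and one leg of two right triangles are equal (Hypotenuse-Leg).

HL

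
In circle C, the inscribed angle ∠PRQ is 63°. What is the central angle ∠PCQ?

By the inscribed angle theorem, the central angle is twice the inscribed angle.
Central angle = 2 × 63° = 126°

126°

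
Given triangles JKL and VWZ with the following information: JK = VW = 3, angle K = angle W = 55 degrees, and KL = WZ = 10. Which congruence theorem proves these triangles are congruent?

The given information provides:
JK = VW = 3, angle K = angle W = 55 degrees, and KL = WZ = 10
This matches the SAS congruence theorem.
Two pairs of corresponding sides and the included angle are equal (Side-Angle-Side).

SAS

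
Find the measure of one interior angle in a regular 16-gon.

Each interior angle of a regular n-gon is (n - 2) * 180 / n.
For n = 16: (16 - 2) * 180 / 16 = 2520/16 = 315/2 degrees.

315/2 degrees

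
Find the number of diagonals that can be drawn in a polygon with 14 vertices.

The number of diagonals in an n-gon is n(n - 3)/2.
For n = 14: 14(14 - 3)/2 = 14 × 11 / 2 = 77.

77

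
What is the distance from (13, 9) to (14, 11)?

d = sqrt((1)^2 + (2)^2) = sqrt(5)

sqrt(5)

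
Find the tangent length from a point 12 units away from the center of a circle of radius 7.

tangent = √(d² - r²) = √(12² - 7²) = √(144 - 49) = √95 = sqrt(95)

sqrt(95)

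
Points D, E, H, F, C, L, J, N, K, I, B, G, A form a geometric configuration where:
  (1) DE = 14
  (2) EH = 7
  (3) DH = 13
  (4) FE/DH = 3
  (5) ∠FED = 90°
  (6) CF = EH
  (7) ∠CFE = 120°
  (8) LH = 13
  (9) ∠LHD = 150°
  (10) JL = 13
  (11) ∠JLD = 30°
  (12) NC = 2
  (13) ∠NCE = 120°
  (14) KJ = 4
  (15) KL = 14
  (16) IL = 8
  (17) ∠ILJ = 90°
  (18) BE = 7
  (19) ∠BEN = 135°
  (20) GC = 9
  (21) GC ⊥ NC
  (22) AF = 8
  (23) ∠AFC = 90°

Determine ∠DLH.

Step 1: By the law of cosines on triangle LHD: LD² = 13² + 13² − 2·13·13·cos(150°) = 630.72, so LD ≈ 25.11.
Step 2: By the inverse law of cosines on triangle DLH: cos(∠DLH) = (25.11² + 13² − 13²) / (2·25.11·13) = 630.72/652.97 = 0.9659, so ∠DLH = 15°.

Therefore, the measure of angle ∠DLH = 15°.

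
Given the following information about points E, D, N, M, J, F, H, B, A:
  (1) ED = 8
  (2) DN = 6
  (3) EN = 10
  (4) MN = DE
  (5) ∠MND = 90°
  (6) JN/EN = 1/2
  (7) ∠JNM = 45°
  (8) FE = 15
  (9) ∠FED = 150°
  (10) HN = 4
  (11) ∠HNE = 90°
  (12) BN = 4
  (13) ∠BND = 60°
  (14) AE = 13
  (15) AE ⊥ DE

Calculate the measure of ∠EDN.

Step 1: By the inverse law of cosines on triangle EDN: cos(∠EDN) = (8² + 6² − 10²) / (2·8·6) = 0/96 = 0, so ∠EDN = 90°.

Therefore, the measure of angle ∠EDN = 90°.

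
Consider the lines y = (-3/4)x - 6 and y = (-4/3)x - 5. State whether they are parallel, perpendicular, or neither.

Slope of line 1: m1 = -3/4
Slope of line 2: m2 = -4/3
For parallel lines we need equal slopes: -3/4 != -4/3.
For perpendicular lines we need m1*m2 = -1: (-3/4)(-4/3) = 1 != -1.
Since neither condition holds, the lines are neither parallel nor perpendicular.

Neither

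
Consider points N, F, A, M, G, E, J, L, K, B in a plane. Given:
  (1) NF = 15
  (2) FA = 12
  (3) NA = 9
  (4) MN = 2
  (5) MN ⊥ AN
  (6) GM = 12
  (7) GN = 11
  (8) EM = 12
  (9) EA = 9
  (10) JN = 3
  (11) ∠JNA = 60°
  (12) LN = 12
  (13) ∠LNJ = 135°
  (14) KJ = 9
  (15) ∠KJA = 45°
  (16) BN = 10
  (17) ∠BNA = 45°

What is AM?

Step 1: By the law of cosines on triangle ANM: AM² = 9² + 2² − 2·9·2·cos(90°) = 85, so AM = √85.

Therefore, the length of AM = √85.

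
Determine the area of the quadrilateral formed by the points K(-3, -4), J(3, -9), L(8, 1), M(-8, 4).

The Shoelace formula works by pairing each vertex with the next (cycling back to the first).
For each pair, compute x_i*y_(i+1) - x_(i+1)*y_i:
  (-3*-9 - 3*-4) = 39
  (3*1 - 8*-9) = 75
  (8*4 - -8*1) = 40
  (-8*-4 - -3*4) = 44
Taking half the absolute value of the total: Area = (1/2)(198) = 99.

99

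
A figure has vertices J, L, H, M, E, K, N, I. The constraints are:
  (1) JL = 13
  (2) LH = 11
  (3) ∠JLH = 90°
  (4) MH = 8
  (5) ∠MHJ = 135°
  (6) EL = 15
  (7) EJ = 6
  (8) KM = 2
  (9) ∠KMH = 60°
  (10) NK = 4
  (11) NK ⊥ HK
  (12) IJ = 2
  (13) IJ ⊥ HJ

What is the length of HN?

Step 1: By the law of cosines on triangle HMK: HK² = 8² + 2² − 2·8·2·cos(60°) = 52, so HK = 2·√13.
Step 2: By the law of cosines on triangle HKN: HN² = (2·√13)² + 4² − 2·2·√13·4·cos(90°) = 68, so HN = 2·√17.

Therefore, the length of HN = 2·√17.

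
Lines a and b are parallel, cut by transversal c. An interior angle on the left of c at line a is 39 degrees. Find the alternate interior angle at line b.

Alternate interior angles lie on opposite sides of the transversal, between the parallel lines.
By the alternate interior angle theorem, they are equal: 39 degrees.

39 degrees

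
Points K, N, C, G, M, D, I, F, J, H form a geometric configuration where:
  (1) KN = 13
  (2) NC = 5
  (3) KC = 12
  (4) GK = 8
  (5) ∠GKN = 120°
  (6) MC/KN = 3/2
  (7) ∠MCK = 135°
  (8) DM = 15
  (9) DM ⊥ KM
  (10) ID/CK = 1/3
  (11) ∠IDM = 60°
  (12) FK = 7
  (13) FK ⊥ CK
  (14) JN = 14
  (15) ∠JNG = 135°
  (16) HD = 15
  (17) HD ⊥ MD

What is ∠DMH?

Step 1: By the law of cosines on triangle MDH: MH² = 15² + 15² − 2·15·15·cos(90°) = 450, so MH = 15·√2.
Step 2: By the inverse law of cosines on triangle DMH: cos(∠DMH) = (15² + (15·√2)² − 15²) / (2·15·15·√2) = 450/636.4 = 0.7071, so ∠DMH = 45°.

Therefore, the measure of angle ∠DMH = 45°.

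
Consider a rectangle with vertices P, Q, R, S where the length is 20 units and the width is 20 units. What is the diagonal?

d = sqrt(20^2 + 20^2) = sqrt(800) = 20*sqrt(2)

20*sqrt(2)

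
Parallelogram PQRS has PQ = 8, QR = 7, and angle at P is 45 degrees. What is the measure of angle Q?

Opposite sides of a parallelogram are parallel, so consecutive angles form co-interior angles on a transversal.
Co-interior angles sum to 180°, giving angle Q = 180 - 45 = 135 degrees.

135 degrees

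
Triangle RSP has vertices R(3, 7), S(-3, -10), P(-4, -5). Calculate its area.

The Shoelace formula computes the area from vertex coordinates by summing cross products.
For vertices (3,7), (-3,-10), (-4,-5):
Signed sum = 3*-10 - -3*7 + -3*-5 - -4*-10 + -4*7 - 3*-5
= -9 + -25 + -13 = -47
Area = (1/2)|-47| = 47/2.

47/2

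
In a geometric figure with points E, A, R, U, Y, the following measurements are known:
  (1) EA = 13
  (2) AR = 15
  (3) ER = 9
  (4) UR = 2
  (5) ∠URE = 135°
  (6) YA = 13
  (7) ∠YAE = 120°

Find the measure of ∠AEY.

Step 1: By the law of cosines on triangle EAY: EY² = 13² + 13² − 2·13·13·cos(120°) = 507, so EY = 13·√3.
Step 2: By the inverse law of cosines on triangle AEY: cos(∠AEY) = (13² + (13·√3)² − 13²) / (2·13·13·√3) = 507/585.43 = 0.866, so ∠AEY = 30°.

Therefore, the measure of angle ∠AEY = 30°.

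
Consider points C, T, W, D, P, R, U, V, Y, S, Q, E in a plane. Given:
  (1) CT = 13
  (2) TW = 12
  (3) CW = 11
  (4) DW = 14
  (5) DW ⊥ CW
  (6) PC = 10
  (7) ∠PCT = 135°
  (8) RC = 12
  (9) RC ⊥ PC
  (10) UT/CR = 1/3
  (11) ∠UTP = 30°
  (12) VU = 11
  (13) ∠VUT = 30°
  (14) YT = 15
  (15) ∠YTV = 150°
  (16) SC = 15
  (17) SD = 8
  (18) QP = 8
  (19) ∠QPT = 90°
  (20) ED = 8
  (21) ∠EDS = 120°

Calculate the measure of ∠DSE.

Step 1: By the law of cosines on triangle SDE: SE² = 8² + 8² − 2·8·8·cos(120°) = 192, so SE = 8·√3.
Step 2: By the inverse law of cosines on triangle DSE: cos(∠DSE) = (8² + (8·√3)² − 8²) / (2·8·8·√3) = 192/221.7 = 0.866, so ∠DSE = 30°.

Therefore, the measure of angle ∠DSE = 30°.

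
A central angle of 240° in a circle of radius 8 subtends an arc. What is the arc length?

The full circumference is 2πr = 2π(8) = 16*pi.
The arc spans 240° out of 360°, which is a fraction of 2/3.
Arc length = 16*pi × 2/3 = 32*pi/3.

32*pi/3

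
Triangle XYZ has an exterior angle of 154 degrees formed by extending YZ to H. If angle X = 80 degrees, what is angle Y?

The exterior angle theorem states that an exterior angle equals the sum of the two non-adjacent interior angles.
So 154 = 80 + angle Y, which gives angle Y = 154 - 80 = 74 degrees.

74 degrees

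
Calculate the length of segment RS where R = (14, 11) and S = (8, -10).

The horizontal distance is |8 - 14| = 6 and the vertical distance is |-10 - 11| = 21.
By the Pythagorean theorem, d = sqrt(6^2 + 21^2) = sqrt(477) = 3*sqrt(53).

3*sqrt(53)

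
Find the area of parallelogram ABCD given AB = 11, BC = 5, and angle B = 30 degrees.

The area of a parallelogram equals the product of two adjacent sides times the sine of the included angle.
This is because the height equals 5 * sin(30°) = 5/2.
Area = 11 * 5/2 = 55/2

55/2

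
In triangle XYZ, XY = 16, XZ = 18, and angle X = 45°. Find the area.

When two sides and the included angle are known, the area formula is (1/2)ab sin(C).
The height from one side to the opposite vertex is 18 sin(45°) = 9*sqrt(2).
Area = (1/2) * 16 * 9*sqrt(2) = 72*sqrt(2).

72*sqrt(2)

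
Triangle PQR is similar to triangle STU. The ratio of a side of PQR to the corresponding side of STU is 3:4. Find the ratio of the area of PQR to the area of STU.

Area scales with the square of linear dimensions. If every length is multiplied by 3/4, then the area is multiplied by (3/4)^2 = 9/16.
The area ratio is 9:16.

9:16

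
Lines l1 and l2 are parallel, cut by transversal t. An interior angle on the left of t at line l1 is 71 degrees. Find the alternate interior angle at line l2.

Alternate interior angles are equal: 71 degrees.

71 degrees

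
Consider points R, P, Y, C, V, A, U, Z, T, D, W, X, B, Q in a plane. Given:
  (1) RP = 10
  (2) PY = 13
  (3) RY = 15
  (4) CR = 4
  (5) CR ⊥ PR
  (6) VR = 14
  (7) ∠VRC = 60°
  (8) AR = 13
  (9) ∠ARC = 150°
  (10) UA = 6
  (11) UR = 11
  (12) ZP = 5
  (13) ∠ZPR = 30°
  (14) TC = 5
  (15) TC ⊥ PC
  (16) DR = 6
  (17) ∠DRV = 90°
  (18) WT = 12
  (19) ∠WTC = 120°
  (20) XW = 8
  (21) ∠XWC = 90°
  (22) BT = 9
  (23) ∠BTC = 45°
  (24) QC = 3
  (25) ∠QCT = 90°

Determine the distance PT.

Step 1: By the law of cosines on triangle CRP: CP² = 4² + 10² − 2·4·10·cos(90°) = 116, so CP = 2·√29.
Step 2: By the law of cosines on triangle PCT: PT² = (2·√29)² + 5² − 2·2·√29·5·cos(90°) = 141, so PT = √141.

Therefore, the length of PT = √141.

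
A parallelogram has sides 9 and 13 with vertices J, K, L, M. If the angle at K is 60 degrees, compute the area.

Area = 9 * 13 * sin(60°) = 117 * sqrt(3)/2 = 117*sqrt(3)/2

117*sqrt(3)/2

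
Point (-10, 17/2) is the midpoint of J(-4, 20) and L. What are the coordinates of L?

Using the midpoint formula: M = ((x1 + x2)/2, (y1 + y2)/2)
We know M = (-10, 17/2) and J = (-4, 20)
For x: -10 = (-4 + x2)/2, so x2 = 2*-10 - -4 = -16
For y: 17/2 = (20 + y2)/2, so y2 = 2*17/2 - 20 = -3
L = (-16, -3)

(-16, -3)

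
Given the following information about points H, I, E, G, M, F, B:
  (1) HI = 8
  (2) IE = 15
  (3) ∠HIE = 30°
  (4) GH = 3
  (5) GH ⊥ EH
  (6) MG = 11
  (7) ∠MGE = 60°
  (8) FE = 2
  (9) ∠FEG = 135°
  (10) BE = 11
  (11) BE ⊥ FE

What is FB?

Step 1: By the law of cosines on triangle FEB: FB² = 2² + 11² − 2·2·11·cos(90°) = 125, so FB = 5·√5.

Therefore, the length of FB = 5·√5.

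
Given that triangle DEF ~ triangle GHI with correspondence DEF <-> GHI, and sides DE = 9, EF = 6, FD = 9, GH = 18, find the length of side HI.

Since the triangles are similar, the ratio of corresponding sides is constant.
Scale factor k = GH / DE = 18 / 9 = 2
HI = k * EF = 2 * 6 = 12

12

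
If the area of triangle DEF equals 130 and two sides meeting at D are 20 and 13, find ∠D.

From the SAS area formula Area = (1/2)ab sin(C), rearranging gives sin(C) = 2*Area/(ab).
sin(C) = 2 * 130 / (260) = 1.
Therefore C = arcsin(1) = 90°.

90°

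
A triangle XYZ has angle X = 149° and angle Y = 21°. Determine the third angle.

Let angle Z = x. Then 149 + 21 + x = 180.
x = 180 - 170 = 10 degrees.

10 degrees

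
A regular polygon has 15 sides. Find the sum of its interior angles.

The sum of interior angles of an n-sided polygon is (n - 2) * 180.
For n = 15: (15 - 2) * 180 = 13 * 180 = 2340 degrees.

2340 degrees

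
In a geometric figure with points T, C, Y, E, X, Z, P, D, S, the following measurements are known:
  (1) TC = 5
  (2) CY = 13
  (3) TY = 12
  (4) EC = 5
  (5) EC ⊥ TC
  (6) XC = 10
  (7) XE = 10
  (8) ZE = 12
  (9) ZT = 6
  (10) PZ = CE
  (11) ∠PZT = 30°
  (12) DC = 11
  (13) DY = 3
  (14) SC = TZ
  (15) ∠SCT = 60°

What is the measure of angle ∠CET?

Step 1: By the law of cosines on triangle ECT: ET² = 5² + 5² − 2·5·5·cos(90°) = 50, so ET = 5·√2.
Step 2: By the inverse law of cosines on triangle CET: cos(∠CET) = (5² + (5·√2)² − 5²) / (2·5·5·√2) = 50/70.71 = 0.7071, so ∠CET = 45°.

Therefore, the measure of angle ∠CET = 45°.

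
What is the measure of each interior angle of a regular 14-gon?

Each interior angle of a regular n-gon is (n - 2) * 180 / n.
For n = 14: (14 - 2) * 180 / 14 = 2160/14 = 1080/7 degrees.

1080/7 degrees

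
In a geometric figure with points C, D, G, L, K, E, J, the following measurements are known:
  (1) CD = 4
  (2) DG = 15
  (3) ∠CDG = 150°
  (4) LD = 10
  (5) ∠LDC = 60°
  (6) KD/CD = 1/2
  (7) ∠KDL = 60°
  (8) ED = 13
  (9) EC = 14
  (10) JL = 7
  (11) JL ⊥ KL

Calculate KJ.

From the given relations: KD = 1/2·CD = 1/2·4 = 2.
Step 1: By the law of cosines on triangle LDK: LK² = 10² + 2² − 2·10·2·cos(60°) = 84, so LK = 2·√21.
Step 2: By the law of cosines on triangle KLJ: KJ² = (2·√21)² + 7² − 2·2·√21·7·cos(90°) = 133, so KJ = √133.

Therefore, the length of KJ = √133.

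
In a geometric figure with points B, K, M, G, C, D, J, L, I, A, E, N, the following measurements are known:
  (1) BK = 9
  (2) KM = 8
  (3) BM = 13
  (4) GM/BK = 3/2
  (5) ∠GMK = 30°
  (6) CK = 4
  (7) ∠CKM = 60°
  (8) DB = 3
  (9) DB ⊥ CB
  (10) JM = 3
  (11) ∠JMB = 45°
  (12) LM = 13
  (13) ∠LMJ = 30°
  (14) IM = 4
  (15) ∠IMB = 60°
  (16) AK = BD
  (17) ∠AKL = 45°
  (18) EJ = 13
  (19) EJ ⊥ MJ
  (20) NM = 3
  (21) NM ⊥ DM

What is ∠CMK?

Step 1: By the law of cosines on triangle MKC: MC² = 8² + 4² − 2·8·4·cos(60°) = 48, so MC = 4·√3.
Step 2: By the inverse law of cosines on triangle CMK: cos(∠CMK) = ((4·√3)² + 8² − 4²) / (2·4·√3·8) = 96/110.85 = 0.866, so ∠CMK = 30°.

Therefore, the measure of angle ∠CMK = 30°.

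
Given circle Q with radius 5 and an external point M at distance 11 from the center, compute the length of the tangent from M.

Let T be the point of tangency. Then QT ⊥ MT (radius ⊥ tangent).
In right triangle QTM: QM² = QT² + MT²
11² = 5² + MT²
MT² = 96, MT = 4*sqrt(6)

4*sqrt(6)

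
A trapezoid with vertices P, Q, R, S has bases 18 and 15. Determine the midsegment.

The midsegment (median) of a trapezoid connects the midpoints of the non-parallel sides.
Its length is the average of the two bases: (18 + 15) / 2 = 33/2.

33/2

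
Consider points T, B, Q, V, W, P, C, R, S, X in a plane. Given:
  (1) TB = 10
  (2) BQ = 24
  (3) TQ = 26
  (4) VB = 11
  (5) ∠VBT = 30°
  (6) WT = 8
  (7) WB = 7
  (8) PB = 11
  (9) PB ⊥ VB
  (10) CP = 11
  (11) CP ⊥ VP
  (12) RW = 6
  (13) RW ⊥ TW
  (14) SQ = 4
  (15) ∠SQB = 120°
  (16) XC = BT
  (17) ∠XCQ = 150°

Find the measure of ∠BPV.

Step 1: By the law of cosines on triangle PBV: PV² = 11² + 11² − 2·11·11·cos(90°) = 242, so PV = 11·√2.
Step 2: By the inverse law of cosines on triangle BPV: cos(∠BPV) = (11² + (11·√2)² − 11²) / (2·11·11·√2) = 242/342.24 = 0.7071, so ∠BPV = 45°.

Therefore, the measure of angle ∠BPV = 45°.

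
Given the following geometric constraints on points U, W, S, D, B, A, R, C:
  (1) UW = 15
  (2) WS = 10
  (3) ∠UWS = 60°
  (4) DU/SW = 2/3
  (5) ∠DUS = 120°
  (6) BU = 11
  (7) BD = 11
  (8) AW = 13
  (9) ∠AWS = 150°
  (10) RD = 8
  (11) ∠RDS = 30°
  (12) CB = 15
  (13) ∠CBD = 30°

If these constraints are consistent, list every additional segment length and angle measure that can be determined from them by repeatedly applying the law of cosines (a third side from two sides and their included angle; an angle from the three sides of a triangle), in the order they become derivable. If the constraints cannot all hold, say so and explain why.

The constraints are consistent. Derivable facts, in order:
After 1 step:
- DC ≈ 7.76
- SA ≈ 22.23
- US = 5·√7
- ∠BDU = 72.36°
- ∠BUD = 72.36°
- ∠DBU = 35.28°
After 2 steps:
- SD ≈ 17.54
- ∠ASW = 17°
- ∠BCD = 45.14°
- ∠BDC = 104.86°
- ∠SAW = 13°
- ∠SUW = 40.89°
- ∠USW = 79.11°
After 3 steps:
- SR ≈ 11.34
- ∠DSU = 19.22°
- ∠SDU = 40.78°
After 4 steps:
- ∠DRS = 129.35°
- ∠DSR = 20.65°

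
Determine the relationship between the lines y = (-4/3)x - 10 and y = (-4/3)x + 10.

Slope of line 1: m1 = -4/3
Slope of line 2: m2 = -4/3
Two lines are parallel if and only if they have equal slopes (or both are vertical).
Here m1 = m2 = -4/3, confirming the lines are parallel.

Parallel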